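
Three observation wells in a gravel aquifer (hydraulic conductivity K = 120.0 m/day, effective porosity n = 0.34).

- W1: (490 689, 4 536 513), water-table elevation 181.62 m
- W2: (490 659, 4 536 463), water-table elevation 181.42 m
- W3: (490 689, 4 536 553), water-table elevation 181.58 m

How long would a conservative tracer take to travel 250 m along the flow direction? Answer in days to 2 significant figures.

With h = a·x + b·y + c and W1 as origin, the differences give:
  (-30)·a + (-50)·b = -0.20
  0·a + 40·b = -0.04
Eliminate b (×40 and ×(-50), subtract): -1200·a = -10.000 → a = ∂h/∂x = +0.008333
Back-substitute: b = ∂h/∂y = -0.0010000.
|∇h| = √(0.008333² + -0.0010000²) = 0.008393
Seepage velocity v = K·i/n = 120.0 × 0.008393 / 0.34 = 2.962 m/day.
t = 250 / 2.962 = 84.4 days.

84 days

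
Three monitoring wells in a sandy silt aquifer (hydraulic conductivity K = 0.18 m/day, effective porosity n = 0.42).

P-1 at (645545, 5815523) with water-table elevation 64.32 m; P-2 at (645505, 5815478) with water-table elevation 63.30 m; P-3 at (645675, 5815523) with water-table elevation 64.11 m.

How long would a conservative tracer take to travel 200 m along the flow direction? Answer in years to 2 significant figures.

53 years

Differences from P-1: to P-2 (Δx, Δy, Δh) = (-40, -45, -1.02); to P-3 = (130, 0, -0.21).
Solve a·Δx + b·Δy = Δh: det = (-40)·0 − 130·(-45) = 5850.
∂h/∂x = [(-1.02)·0 − (-0.21)·(-45)] / 5850 = -0.001615
∂h/∂y = [(-40)·(-0.21) − 130·(-1.02)] / 5850 = +0.02410
|∇h| = √(-0.001615² + 0.02410²) = 0.02415
Seepage velocity v = K·i/n = 0.18 × 0.02415 / 0.42 = 0.01035 m/day.
t = 200 / 0.01035 = 1.932e+04 days = 52.9 years.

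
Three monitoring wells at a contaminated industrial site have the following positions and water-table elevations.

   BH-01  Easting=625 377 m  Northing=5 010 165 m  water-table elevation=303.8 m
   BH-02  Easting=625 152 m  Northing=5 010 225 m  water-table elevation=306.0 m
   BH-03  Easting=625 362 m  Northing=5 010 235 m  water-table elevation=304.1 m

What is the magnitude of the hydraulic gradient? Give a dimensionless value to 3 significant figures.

Differences from BH-01: to BH-02 (Δx, Δy, Δh) = (-225, 60, +2.2); to BH-03 = (-15, 70, +0.3).
Determinant of the coordinate differences = (-225)·70 − (-15)·60 = -14850.
∂h/∂x = [(+2.2)·70 − (+0.3)·60] / -14850 = -0.009158
∂h/∂y = [(-225)·(+0.3) − (-15)·(+2.2)] / -14850 = +0.002323
|∇h| = √(-0.009158² + 0.002323²) = 0.009448

0.00945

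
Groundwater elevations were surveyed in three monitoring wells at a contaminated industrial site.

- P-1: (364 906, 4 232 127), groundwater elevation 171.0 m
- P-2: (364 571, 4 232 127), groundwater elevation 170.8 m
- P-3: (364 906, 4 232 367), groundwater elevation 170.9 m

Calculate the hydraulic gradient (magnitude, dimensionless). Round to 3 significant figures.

∂h/∂x = (170.8 − 171.0) / (364571 − 364906) = +0.0005970
∂h/∂y = (170.9 − 171.0) / (4232367 − 4232127) = -0.0004167
|∇h| = √(0.0005970² + -0.0004167²) = 0.000728

0.000728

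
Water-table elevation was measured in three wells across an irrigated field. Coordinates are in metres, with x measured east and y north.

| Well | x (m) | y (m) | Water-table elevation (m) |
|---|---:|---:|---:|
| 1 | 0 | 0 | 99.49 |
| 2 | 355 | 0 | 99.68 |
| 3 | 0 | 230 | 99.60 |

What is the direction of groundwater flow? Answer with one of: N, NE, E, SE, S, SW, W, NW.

∂h/∂x = (99.68 − 99.49) / (355 − 0) = +0.0005352
∂h/∂y = (99.60 − 99.49) / (230 − 0) = +0.0004783
Flow = −∇h = (-0.0005352 east, -0.0004783 north), which points southwest.

SW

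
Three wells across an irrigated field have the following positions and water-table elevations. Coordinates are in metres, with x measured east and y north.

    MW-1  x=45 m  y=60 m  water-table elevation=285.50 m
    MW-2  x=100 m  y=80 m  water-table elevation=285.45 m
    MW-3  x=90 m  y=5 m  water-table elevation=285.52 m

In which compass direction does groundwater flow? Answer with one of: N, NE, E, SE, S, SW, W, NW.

NE

Differences from MW-1: to MW-2 (Δx, Δy, Δh) = (55, 20, -0.05); to MW-3 = (45, -55, +0.02).
Solve a·Δx + b·Δy = Δh: det = 55·(-55) − 45·20 = -3925.
∂h/∂x = [(-0.05)·(-55) − (+0.02)·20] / -3925 = -0.0005987
∂h/∂y = [55·(+0.02) − 45·(-0.05)] / -3925 = -0.0008535
Flow = −∇h = (+0.0005987 east, +0.0008535 north), which points northeast.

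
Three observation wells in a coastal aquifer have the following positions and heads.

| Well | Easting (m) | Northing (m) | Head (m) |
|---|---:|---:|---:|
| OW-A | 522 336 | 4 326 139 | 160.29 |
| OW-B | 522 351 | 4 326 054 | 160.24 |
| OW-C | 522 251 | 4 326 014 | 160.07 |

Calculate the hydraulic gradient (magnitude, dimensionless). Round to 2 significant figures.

0.0016

Differences from OW-A: to OW-B (Δx, Δy, Δh) = (15, -85, -0.05); to OW-C = (-85, -125, -0.22).
Determinant of the coordinate differences = 15·(-125) − (-85)·(-85) = -9100.
∂h/∂x = [(-0.05)·(-125) − (-0.22)·(-85)] / -9100 = +0.001368
∂h/∂y = [15·(-0.22) − (-85)·(-0.05)] / -9100 = +0.0008297
|∇h| = √(0.001368² + 0.0008297²) = 0.0016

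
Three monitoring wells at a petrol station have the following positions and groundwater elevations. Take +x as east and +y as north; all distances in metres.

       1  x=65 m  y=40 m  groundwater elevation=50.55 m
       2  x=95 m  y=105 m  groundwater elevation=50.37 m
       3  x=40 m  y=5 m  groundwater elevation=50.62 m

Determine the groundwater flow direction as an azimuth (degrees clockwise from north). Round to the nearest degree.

Taking 1 as reference: 2−1 = (30, 65, -0.18); 3−1 = (-25, -35, +0.07).
Solve a·Δx + b·Δy = Δh: det = 30·(-35) − (-25)·65 = 575.
∂h/∂x = [(-0.18)·(-35) − (+0.07)·65] / 575 = +0.003043
∂h/∂y = [30·(+0.07) − (-25)·(-0.18)] / 575 = -0.004174
Flow direction (−∇h) has components (-0.003043 E, +0.004174 N).
Azimuth = atan2(E, N) = atan2(-0.003043, +0.004174) = 323.9° ≈ 324°.

324°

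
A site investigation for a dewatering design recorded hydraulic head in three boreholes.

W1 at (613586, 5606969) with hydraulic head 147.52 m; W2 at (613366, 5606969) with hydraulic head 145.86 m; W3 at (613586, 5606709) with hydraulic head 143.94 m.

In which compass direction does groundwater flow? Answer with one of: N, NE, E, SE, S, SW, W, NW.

∂h/∂x = (145.86 − 147.52) / (613366 − 613586) = +0.007545
∂h/∂y = (143.94 − 147.52) / (5606709 − 5606969) = +0.01377
Flow = −∇h = (-0.007545 east, -0.01377 north), which points southwest.

SW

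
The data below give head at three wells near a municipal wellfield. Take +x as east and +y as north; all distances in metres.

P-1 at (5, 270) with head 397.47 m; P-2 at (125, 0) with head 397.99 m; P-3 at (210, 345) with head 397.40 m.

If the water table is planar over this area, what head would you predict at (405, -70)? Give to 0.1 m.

398.2 m

Three-point gradient (reference P-1): Δ to P-2 = (120, -270, +0.52), Δ to P-3 = (205, 75, -0.07).
∂h/∂x = +0.0003124, ∂h/∂y = -0.001787 (det = 64350).
h(405, -70) = 397.47 + (+0.0003124)·(400) + (-0.001787)·(-340) = 397.47 +0.125 +0.608 = 398.203 m.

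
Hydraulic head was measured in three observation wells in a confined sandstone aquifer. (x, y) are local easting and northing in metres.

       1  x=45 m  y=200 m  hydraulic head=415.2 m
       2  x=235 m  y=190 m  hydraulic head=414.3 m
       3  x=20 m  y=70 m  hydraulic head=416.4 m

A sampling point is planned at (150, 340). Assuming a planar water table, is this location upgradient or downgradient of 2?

With h = a·x + b·y + c and 1 as origin, the differences give:
  190·a + (-10)·b = -0.9
  (-25)·a + (-130)·b = +1.2
Eliminate b (×(-130) and ×(-10), subtract): -24950·a = 129.00 → a = ∂h/∂x = -0.005170
Back-substitute: b = ∂h/∂y = -0.008236.
Head at (150, 340) = 415.2 + (-0.005170)·(105) + (-0.008236)·(140) = 413.50 m.
That is lower than the 414.3 m at 2, so the point is downgradient.

downgradient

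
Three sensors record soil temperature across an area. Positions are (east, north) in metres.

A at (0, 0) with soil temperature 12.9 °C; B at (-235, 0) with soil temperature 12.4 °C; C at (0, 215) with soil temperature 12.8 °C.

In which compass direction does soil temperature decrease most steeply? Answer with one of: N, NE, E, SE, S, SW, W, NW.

∂T/∂x = (12.4 − 12.9) / (-235 − 0) = +0.002128
∂T/∂y = (12.8 − 12.9) / (215 − 0) = -0.0004651
Steepest decrease is along −∇f = (-0.002128 E, +0.0004651 N) → west.

W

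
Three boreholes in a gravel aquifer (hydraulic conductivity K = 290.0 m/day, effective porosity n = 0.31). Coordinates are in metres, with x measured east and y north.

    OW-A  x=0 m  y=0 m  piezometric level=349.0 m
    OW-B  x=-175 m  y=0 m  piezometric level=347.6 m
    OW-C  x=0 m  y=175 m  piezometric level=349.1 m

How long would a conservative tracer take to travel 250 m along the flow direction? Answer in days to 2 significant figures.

∂h/∂x = (347.6 − 349.0) / (-175 − 0) = +0.008000
∂h/∂y = (349.1 − 349.0) / (175 − 0) = +0.0005714
|∇h| = √(0.008000² + 0.0005714²) = 0.00802
Seepage velocity v = K·i/n = 290.0 × 0.00802 / 0.31 = 7.503 m/day.
t = 250 / 7.503 = 33.32 days.

33 days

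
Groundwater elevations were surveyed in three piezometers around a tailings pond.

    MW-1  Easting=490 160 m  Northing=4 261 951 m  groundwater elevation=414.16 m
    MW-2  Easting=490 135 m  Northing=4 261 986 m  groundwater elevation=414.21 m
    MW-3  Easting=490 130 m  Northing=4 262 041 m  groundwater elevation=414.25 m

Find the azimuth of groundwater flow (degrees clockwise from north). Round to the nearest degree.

Differences from MW-1: to MW-2 (Δx, Δy, Δh) = (-25, 35, +0.05); to MW-3 = (-30, 90, +0.09).
Determinant of the coordinate differences = (-25)·90 − (-30)·35 = -1200.
∂h/∂x = [(+0.05)·90 − (+0.09)·35] / -1200 = -0.001125
∂h/∂y = [(-25)·(+0.09) − (-30)·(+0.05)] / -1200 = +0.0006250
Flow direction (−∇h) has components (+0.001125 E, -0.0006250 N).
Azimuth = atan2(E, N) = atan2(+0.001125, -0.0006250) = 119.1° ≈ 119°.

119°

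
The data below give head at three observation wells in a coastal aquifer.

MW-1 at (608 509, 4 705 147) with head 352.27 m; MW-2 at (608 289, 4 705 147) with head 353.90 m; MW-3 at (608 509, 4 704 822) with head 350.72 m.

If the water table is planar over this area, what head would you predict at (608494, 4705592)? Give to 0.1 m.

∂h/∂x = (353.90 − 352.27) / (608289 − 608509) = -0.007409
∂h/∂y = (350.72 − 352.27) / (4704822 − 4705147) = +0.004769
h(608494, 4705592) = 352.27 + (-0.007409)·(-15) + (+0.004769)·(445) = 352.27 +0.111 +2.122 = 354.503 m.

354.5 m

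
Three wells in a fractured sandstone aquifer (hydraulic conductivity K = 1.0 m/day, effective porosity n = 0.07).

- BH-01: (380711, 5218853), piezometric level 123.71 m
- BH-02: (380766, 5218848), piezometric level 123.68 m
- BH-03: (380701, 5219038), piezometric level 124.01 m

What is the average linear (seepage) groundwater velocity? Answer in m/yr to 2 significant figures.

8.6 m/yr

With h = a·x + b·y + c and BH-01 as origin, the differences give:
  55·a + (-5)·b = -0.03
  (-10)·a + 185·b = +0.30
Eliminate b (×185 and ×(-5), subtract): 10125·a = -4.050 → a = ∂h/∂x = -0.0004000
Back-substitute: b = ∂h/∂y = +0.001600.
|∇h| = √(-0.0004000² + 0.001600²) = 0.001649
Seepage velocity v = K·i/n = 1.0 × 0.001649 / 0.07 = 0.02356 m/day = 8.605 m/yr.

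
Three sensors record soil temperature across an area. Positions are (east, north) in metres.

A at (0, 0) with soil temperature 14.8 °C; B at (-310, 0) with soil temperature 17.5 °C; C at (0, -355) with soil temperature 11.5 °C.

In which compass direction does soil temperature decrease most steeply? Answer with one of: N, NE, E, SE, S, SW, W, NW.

∂T/∂x = (17.5 − 14.8) / (-310 − 0) = -0.008710
∂T/∂y = (11.5 − 14.8) / (-355 − 0) = +0.009296
Steepest decrease is along −∇f = (+0.008710 E, -0.009296 N) → southeast.

SE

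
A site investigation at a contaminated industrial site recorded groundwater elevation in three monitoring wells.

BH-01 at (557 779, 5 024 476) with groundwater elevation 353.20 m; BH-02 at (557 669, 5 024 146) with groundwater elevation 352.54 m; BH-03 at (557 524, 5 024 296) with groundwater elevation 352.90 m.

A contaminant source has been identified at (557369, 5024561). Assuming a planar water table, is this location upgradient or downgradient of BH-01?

Taking BH-01 as reference: BH-02−BH-01 = (-110, -330, -0.66); BH-03−BH-01 = (-255, -180, -0.30).
Solve a·Δx + b·Δy = Δh: det = (-110)·(-180) − (-255)·(-330) = -64350.
∂h/∂x = [(-0.66)·(-180) − (-0.30)·(-330)] / -64350 = -0.0003077
∂h/∂y = [(-110)·(-0.30) − (-255)·(-0.66)] / -64350 = +0.002103
Head at (557369, 5024561) = 353.20 + (-0.0003077)·(-410) + (+0.002103)·(85) = 353.50 m.
That is higher than the 353.20 m at BH-01, so the point is upgradient.

upgradient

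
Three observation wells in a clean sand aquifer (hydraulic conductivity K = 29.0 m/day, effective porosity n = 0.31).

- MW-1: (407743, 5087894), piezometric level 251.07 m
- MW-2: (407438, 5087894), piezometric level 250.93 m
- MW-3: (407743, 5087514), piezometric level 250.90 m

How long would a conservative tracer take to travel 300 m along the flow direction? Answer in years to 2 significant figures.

14 years

∂h/∂x = (250.93 − 251.07) / (407438 − 407743) = +0.0004590
∂h/∂y = (250.90 − 251.07) / (5087514 − 5087894) = +0.0004474
|∇h| = √(0.0004590² + 0.0004474²) = 0.000641
Seepage velocity v = K·i/n = 29.0 × 0.000641 / 0.31 = 0.05996 m/day.
t = 300 / 0.05996 = 5003 days = 13.7 years.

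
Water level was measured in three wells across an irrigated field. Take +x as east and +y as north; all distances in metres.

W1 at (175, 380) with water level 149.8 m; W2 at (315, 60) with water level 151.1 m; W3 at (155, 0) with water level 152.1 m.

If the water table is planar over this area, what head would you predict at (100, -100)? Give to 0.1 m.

152.9 m

Differences from W1: to W2 (Δx, Δy, Δh) = (140, -320, +1.3); to W3 = (-20, -380, +2.3).
Solve a·Δx + b·Δy = Δh: det = 140·(-380) − (-20)·(-320) = -59600.
∂h/∂x = [(+1.3)·(-380) − (+2.3)·(-320)] / -59600 = -0.004060
∂h/∂y = [140·(+2.3) − (-20)·(+1.3)] / -59600 = -0.005839
h(100, -100) = 149.8 + (-0.004060)·(-75) + (-0.005839)·(-480) = 149.8 +0.305 +2.803 = 152.907 m.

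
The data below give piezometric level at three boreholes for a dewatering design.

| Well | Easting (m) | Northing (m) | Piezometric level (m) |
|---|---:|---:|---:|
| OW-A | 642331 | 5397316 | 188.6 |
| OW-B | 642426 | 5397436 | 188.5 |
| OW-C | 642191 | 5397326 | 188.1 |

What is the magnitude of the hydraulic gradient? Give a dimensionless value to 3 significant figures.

0.00480

Taking OW-A as reference: OW-B−OW-A = (95, 120, -0.1); OW-C−OW-A = (-140, 10, -0.5).
Solve a·Δx + b·Δy = Δh: det = 95·10 − (-140)·120 = 17750.
∂h/∂x = [(-0.1)·10 − (-0.5)·120] / 17750 = +0.003324
∂h/∂y = [95·(-0.5) − (-140)·(-0.1)] / 17750 = -0.003465
|∇h| = √(0.003324² + -0.003465²) = 0.004802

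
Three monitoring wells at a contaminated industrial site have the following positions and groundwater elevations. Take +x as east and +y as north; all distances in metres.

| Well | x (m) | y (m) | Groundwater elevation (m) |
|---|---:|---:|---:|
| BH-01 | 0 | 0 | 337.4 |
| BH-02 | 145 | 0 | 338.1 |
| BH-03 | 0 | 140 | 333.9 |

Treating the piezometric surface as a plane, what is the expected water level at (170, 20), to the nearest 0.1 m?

337.7 m

∂h/∂x = (338.1 − 337.4) / (145 − 0) = +0.004828
∂h/∂y = (333.9 − 337.4) / (140 − 0) = -0.02500
h(170, 20) = 337.4 + (+0.004828)·(170) + (-0.02500)·(20) = 337.4 +0.821 -0.500 = 337.721 m.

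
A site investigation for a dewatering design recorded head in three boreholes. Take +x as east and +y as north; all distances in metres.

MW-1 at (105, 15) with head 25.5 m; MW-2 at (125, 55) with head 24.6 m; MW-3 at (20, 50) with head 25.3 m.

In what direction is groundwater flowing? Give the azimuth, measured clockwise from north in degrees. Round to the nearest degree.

016°

With h = a·x + b·y + c and MW-1 as origin, the differences give:
  20·a + 40·b = -0.9
  (-85)·a + 35·b = -0.2
Eliminate b (×35 and ×40, subtract): 4100·a = -23.50 → a = ∂h/∂x = -0.005732
Back-substitute: b = ∂h/∂y = -0.01963.
Flow direction (−∇h) has components (+0.005732 E, +0.01963 N).
Azimuth = atan2(E, N) = atan2(+0.005732, +0.01963) = 16.3° ≈ 016°.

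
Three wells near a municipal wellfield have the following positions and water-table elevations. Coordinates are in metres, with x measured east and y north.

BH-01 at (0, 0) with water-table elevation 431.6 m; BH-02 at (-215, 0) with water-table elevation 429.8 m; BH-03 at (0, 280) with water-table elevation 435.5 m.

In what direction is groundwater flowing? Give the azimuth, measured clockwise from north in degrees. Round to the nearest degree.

∂h/∂x = (429.8 − 431.6) / (-215 − 0) = +0.008372
∂h/∂y = (435.5 − 431.6) / (280 − 0) = +0.01393
Flow direction (−∇h) has components (-0.008372 E, -0.01393 N).
Azimuth = atan2(E, N) = atan2(-0.008372, -0.01393) = 211.0° ≈ 211°.

211°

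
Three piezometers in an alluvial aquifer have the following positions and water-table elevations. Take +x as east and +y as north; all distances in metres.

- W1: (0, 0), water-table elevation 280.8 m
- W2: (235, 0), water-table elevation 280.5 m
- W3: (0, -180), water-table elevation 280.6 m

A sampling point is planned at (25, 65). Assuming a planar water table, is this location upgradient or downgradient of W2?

upgradient

∂h/∂x = (280.5 − 280.8) / (235 − 0) = -0.001277
∂h/∂y = (280.6 − 280.8) / (-180 − 0) = +0.001111
Head at (25, 65) = 280.8 + (-0.001277)·(25) + (+0.001111)·(65) = 280.84 m.
That is higher than the 280.5 m at W2, so the point is upgradient.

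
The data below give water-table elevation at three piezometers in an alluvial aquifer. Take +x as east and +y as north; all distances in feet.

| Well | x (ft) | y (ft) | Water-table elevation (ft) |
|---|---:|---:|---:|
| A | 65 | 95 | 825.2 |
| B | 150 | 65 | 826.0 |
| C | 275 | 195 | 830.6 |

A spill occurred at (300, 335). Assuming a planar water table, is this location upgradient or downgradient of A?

upgradient

Taking A as reference: B−A = (85, -30, +0.8); C−A = (210, 100, +5.4).
Solve a·Δx + b·Δy = Δh: det = 85·100 − 210·(-30) = 14800.
∂h/∂x = [(+0.8)·100 − (+5.4)·(-30)] / 14800 = +0.01635
∂h/∂y = [85·(+5.4) − 210·(+0.8)] / 14800 = +0.01966
Head at (300, 335) = 825.2 + (+0.01635)·(235) + (+0.01966)·(240) = 833.76 ft.
That is higher than the 825.2 ft at A, so the point is upgradient.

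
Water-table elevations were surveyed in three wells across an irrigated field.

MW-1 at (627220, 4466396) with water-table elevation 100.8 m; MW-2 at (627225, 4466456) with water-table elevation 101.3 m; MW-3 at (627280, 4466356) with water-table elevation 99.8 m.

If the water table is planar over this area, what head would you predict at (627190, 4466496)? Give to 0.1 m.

Taking MW-1 as reference: MW-2−MW-1 = (5, 60, +0.5); MW-3−MW-1 = (60, -40, -1.0).
Determinant of the coordinate differences = 5·(-40) − 60·60 = -3800.
∂h/∂x = [(+0.5)·(-40) − (-1.0)·60] / -3800 = -0.01053
∂h/∂y = [5·(-1.0) − 60·(+0.5)] / -3800 = +0.009211
h(627190, 4466496) = 100.8 + (-0.01053)·(-30) + (+0.009211)·(100) = 100.8 +0.316 +0.921 = 102.037 m.

102.0 m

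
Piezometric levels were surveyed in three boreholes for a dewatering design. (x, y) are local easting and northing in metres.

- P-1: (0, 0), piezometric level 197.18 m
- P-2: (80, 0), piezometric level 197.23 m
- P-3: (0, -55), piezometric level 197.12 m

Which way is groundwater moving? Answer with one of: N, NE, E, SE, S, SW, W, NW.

SW

∂h/∂x = (197.23 − 197.18) / (80 − 0) = +0.0006250
∂h/∂y = (197.12 − 197.18) / (-55 − 0) = +0.001091
Flow = −∇h = (-0.0006250 east, -0.001091 north), which points southwest.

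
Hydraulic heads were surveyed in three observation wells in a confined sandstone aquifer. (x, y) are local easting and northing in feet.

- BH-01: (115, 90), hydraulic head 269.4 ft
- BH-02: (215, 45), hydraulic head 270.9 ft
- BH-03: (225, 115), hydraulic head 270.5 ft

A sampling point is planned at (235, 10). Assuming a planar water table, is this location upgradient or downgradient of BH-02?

Three-point gradient (reference BH-01): Δ to BH-02 = (100, -45, +1.5), Δ to BH-03 = (110, 25, +1.1).
∂h/∂x = +0.01168, ∂h/∂y = -0.007383 (det = 7450).
Head at (235, 10) = 269.4 + (+0.01168)·(120) + (-0.007383)·(-80) = 271.39 ft.
That is higher than the 270.9 ft at BH-02, so the point is upgradient.

upgradient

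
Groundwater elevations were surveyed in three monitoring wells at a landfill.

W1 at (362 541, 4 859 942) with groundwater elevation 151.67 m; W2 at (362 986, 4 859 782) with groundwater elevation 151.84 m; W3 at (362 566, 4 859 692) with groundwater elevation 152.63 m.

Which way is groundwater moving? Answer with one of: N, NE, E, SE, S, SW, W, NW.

N

Differences from W1: to W2 (Δx, Δy, Δh) = (445, -160, +0.17); to W3 = (25, -250, +0.96).
Solve a·Δx + b·Δy = Δh: det = 445·(-250) − 25·(-160) = -107250.
∂h/∂x = [(+0.17)·(-250) − (+0.96)·(-160)] / -107250 = -0.001036
∂h/∂y = [445·(+0.96) − 25·(+0.17)] / -107250 = -0.003944
Flow = −∇h = (+0.001036 east, +0.003944 north), which points north.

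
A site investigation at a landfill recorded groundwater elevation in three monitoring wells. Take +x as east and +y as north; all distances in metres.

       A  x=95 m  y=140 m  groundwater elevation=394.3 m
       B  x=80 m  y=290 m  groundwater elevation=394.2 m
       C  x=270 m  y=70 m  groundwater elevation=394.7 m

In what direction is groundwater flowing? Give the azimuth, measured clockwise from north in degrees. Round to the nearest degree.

282°

Taking A as reference: B−A = (-15, 150, -0.1); C−A = (175, -70, +0.4).
Determinant of the coordinate differences = (-15)·(-70) − 175·150 = -25200.
∂h/∂x = [(-0.1)·(-70) − (+0.4)·150] / -25200 = +0.002103
∂h/∂y = [(-15)·(+0.4) − 175·(-0.1)] / -25200 = -0.0004563
Flow direction (−∇h) has components (-0.002103 E, +0.0004563 N).
Azimuth = atan2(E, N) = atan2(-0.002103, +0.0004563) = 282.2° ≈ 282°.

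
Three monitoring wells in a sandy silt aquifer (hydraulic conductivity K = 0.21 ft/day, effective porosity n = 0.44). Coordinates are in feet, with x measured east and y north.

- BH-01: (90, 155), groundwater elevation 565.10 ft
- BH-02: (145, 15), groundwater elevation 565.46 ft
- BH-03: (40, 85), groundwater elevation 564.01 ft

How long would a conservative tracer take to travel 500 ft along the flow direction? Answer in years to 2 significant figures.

Differences from BH-01: to BH-02 (Δx, Δy, Δh) = (55, -140, +0.36); to BH-03 = (-50, -70, -1.09).
Solve a·Δx + b·Δy = Δh: det = 55·(-70) − (-50)·(-140) = -10850.
∂h/∂x = [(+0.36)·(-70) − (-1.09)·(-140)] / -10850 = +0.01639
∂h/∂y = [55·(-1.09) − (-50)·(+0.36)] / -10850 = +0.003866
|∇h| = √(0.01639² + 0.003866²) = 0.01684
Seepage velocity v = K·i/n = 0.21 × 0.01684 / 0.44 = 0.008037 ft/day.
t = 500 / 0.008037 = 6.221e+04 days = 170 years.

170 years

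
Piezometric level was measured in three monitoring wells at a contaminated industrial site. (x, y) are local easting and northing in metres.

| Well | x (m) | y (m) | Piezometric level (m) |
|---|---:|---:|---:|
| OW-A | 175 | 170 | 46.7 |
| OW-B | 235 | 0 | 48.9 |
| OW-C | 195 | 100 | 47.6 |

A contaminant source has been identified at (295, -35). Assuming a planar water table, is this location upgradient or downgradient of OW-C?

upgradient

With h = a·x + b·y + c and OW-A as origin, the differences give:
  60·a + (-170)·b = +2.2
  20·a + (-70)·b = +0.9
Eliminate b (×(-70) and ×(-170), subtract): -800·a = -1.00 → a = ∂h/∂x = +0.001250
Back-substitute: b = ∂h/∂y = -0.01250.
Head at (295, -35) = 46.7 + (+0.001250)·(120) + (-0.01250)·(-205) = 49.41 m.
That is higher than the 47.6 m at OW-C, so the point is upgradient.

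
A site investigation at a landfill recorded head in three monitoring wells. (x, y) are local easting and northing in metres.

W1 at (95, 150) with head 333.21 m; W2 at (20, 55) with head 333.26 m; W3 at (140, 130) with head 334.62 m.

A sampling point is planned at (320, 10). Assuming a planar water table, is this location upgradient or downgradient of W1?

Three-point gradient (reference W1): Δ to W2 = (-75, -95, +0.05), Δ to W3 = (45, -20, +1.41).
∂h/∂x = +0.02302, ∂h/∂y = -0.01870 (det = 5775).
Head at (320, 10) = 333.21 + (+0.02302)·(225) + (-0.01870)·(-140) = 341.01 m.
That is higher than the 333.21 m at W1, so the point is upgradient.

upgradient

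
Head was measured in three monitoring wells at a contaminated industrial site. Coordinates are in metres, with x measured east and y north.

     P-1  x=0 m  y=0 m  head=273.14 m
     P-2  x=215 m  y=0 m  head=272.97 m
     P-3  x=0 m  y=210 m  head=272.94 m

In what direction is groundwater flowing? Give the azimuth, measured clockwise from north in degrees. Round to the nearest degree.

∂h/∂x = (272.97 − 273.14) / (215 − 0) = -0.0007907
∂h/∂y = (272.94 − 273.14) / (210 − 0) = -0.0009524
Flow direction (−∇h) has components (+0.0007907 E, +0.0009524 N).
Azimuth = atan2(E, N) = atan2(+0.0007907, +0.0009524) = 39.7° ≈ 040°.

040°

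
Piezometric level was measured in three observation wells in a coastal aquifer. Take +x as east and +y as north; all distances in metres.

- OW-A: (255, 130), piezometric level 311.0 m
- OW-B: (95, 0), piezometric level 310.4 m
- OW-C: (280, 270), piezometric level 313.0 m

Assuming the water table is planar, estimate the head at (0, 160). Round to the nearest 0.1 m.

With h = a·x + b·y + c and OW-A as origin, the differences give:
  (-160)·a + (-130)·b = -0.6
  25·a + 140·b = +2.0
Eliminate b (×140 and ×(-130), subtract): -19150·a = 176.00 → a = ∂h/∂x = -0.009191
Back-substitute: b = ∂h/∂y = +0.01593.
h(0, 160) = 311.0 + (-0.009191)·(-255) + (+0.01593)·(30) = 311.0 +2.344 +0.478 = 313.821 m.

313.8 m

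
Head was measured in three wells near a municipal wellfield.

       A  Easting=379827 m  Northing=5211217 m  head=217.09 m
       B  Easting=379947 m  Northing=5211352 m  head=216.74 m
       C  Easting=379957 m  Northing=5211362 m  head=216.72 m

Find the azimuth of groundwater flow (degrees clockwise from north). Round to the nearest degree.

324°

With h = a·x + b·y + c and A as origin, the differences give:
  120·a + 135·b = -0.35
  130·a + 145·b = -0.37
Eliminate b (×145 and ×135, subtract): -150·a = -0.800 → a = ∂h/∂x = +0.005333
Back-substitute: b = ∂h/∂y = -0.007333.
Flow direction (−∇h) has components (-0.005333 E, +0.007333 N).
Azimuth = atan2(E, N) = atan2(-0.005333, +0.007333) = 324.0° ≈ 324°.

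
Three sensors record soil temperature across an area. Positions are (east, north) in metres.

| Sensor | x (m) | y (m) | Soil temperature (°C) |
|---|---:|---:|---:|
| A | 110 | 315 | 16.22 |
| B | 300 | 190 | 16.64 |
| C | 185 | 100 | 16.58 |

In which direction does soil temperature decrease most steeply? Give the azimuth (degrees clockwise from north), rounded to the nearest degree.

309°

Taking A as reference: B−A = (190, -125, +0.42); C−A = (75, -215, +0.36).
Determinant of the coordinate differences = 190·(-215) − 75·(-125) = -31475.
∂T/∂x = [(+0.42)·(-215) − (+0.36)·(-125)] / -31475 = +0.001439
∂T/∂y = [190·(+0.36) − 75·(+0.42)] / -31475 = -0.001172
Steepest decrease is along −∇f: components (-0.001439 E, +0.001172 N).
Azimuth = atan2(-0.001439, +0.001172) = 309.2° ≈ 309°.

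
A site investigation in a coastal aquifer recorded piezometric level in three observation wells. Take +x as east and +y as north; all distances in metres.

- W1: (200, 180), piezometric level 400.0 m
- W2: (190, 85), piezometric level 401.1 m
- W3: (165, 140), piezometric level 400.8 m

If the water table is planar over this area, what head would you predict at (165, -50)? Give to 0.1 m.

Differences from W1: to W2 (Δx, Δy, Δh) = (-10, -95, +1.1); to W3 = (-35, -40, +0.8).
Solve a·Δx + b·Δy = Δh: det = (-10)·(-40) − (-35)·(-95) = -2925.
∂h/∂x = [(+1.1)·(-40) − (+0.8)·(-95)] / -2925 = -0.01094
∂h/∂y = [(-10)·(+0.8) − (-35)·(+1.1)] / -2925 = -0.01043
h(165, -50) = 400.0 + (-0.01094)·(-35) + (-0.01043)·(-230) = 400.0 +0.383 +2.398 = 402.781 m.

402.8 m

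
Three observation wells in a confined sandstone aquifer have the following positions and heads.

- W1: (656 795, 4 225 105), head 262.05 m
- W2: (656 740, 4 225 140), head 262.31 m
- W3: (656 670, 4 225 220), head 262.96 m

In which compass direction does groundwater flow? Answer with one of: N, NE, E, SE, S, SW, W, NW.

S

With h = a·x + b·y + c and W1 as origin, the differences give:
  (-55)·a + 35·b = +0.26
  (-125)·a + 115·b = +0.91
Eliminate b (×115 and ×35, subtract): -1950·a = -1.950 → a = ∂h/∂x = +0.0010000
Back-substitute: b = ∂h/∂y = +0.009000.
Flow = −∇h = (-0.0010000 east, -0.009000 north), which points south.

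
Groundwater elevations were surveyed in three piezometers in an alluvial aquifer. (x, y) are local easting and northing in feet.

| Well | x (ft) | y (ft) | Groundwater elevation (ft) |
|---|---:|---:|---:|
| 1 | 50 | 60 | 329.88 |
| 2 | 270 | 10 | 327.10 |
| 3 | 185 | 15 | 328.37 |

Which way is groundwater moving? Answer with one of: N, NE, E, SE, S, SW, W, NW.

NE

Taking 1 as reference: 2−1 = (220, -50, -2.78); 3−1 = (135, -45, -1.51).
Solve a·Δx + b·Δy = Δh: det = 220·(-45) − 135·(-50) = -3150.
∂h/∂x = [(-2.78)·(-45) − (-1.51)·(-50)] / -3150 = -0.01575
∂h/∂y = [220·(-1.51) − 135·(-2.78)] / -3150 = -0.01368
Flow = −∇h = (+0.01575 east, +0.01368 north), which points northeast.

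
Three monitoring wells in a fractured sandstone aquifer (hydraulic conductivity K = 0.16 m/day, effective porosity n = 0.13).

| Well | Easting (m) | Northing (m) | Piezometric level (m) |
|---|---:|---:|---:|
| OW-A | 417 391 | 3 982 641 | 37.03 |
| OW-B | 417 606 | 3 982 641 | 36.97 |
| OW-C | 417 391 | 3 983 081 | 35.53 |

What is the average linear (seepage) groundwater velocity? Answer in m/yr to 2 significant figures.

∂h/∂x = (36.97 − 37.03) / (417606 − 417391) = -0.0002791
∂h/∂y = (35.53 − 37.03) / (3983081 − 3982641) = -0.003409
|∇h| = √(-0.0002791² + -0.003409²) = 0.00342
Seepage velocity v = K·i/n = 0.16 × 0.00342 / 0.13 = 0.004209 m/day = 1.537 m/yr.

1.5 m/yr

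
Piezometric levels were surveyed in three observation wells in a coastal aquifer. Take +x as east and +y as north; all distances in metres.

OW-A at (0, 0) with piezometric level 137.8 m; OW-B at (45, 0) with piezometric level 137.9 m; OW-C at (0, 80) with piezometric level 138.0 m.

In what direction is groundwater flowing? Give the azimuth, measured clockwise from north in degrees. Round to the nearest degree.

222°

∂h/∂x = (137.9 − 137.8) / (45 − 0) = +0.002222
∂h/∂y = (138.0 − 137.8) / (80 − 0) = +0.002500
Flow direction (−∇h) has components (-0.002222 E, -0.002500 N).
Azimuth = atan2(E, N) = atan2(-0.002222, -0.002500) = 221.6° ≈ 222°.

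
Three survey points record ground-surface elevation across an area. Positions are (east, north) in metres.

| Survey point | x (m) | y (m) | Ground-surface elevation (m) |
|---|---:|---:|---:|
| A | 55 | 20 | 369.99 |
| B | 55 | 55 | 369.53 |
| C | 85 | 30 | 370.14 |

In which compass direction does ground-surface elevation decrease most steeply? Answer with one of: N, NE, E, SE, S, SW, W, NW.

Taking A as reference: B−A = (0, 35, -0.46); C−A = (30, 10, +0.15).
Determinant of the coordinate differences = 0·10 − 30·35 = -1050.
∂z/∂x = [(-0.46)·10 − (+0.15)·35] / -1050 = +0.009381
∂z/∂y = [0·(+0.15) − 30·(-0.46)] / -1050 = -0.01314
Steepest decrease is along −∇f = (-0.009381 E, +0.01314 N) → northwest.

NW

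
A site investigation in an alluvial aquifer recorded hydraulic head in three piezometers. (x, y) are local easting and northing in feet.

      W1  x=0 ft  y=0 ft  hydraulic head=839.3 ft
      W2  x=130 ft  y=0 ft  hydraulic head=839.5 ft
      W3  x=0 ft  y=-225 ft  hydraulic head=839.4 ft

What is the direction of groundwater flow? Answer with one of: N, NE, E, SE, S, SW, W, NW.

∂h/∂x = (839.5 − 839.3) / (130 − 0) = +0.001538
∂h/∂y = (839.4 − 839.3) / (-225 − 0) = -0.0004444
Flow = −∇h = (-0.001538 east, +0.0004444 north), which points west.

W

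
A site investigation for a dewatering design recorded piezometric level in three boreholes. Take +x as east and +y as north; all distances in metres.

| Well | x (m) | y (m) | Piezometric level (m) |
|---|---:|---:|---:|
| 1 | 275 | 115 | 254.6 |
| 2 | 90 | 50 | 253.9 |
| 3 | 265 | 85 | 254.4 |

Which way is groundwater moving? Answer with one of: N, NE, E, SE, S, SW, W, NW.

S

Three-point gradient (reference 1): Δ to 2 = (-185, -65, -0.7), Δ to 3 = (-10, -30, -0.2).
∂h/∂x = +0.001633, ∂h/∂y = +0.006122 (det = 4900).
Flow = −∇h = (-0.001633 east, -0.006122 north), which points south.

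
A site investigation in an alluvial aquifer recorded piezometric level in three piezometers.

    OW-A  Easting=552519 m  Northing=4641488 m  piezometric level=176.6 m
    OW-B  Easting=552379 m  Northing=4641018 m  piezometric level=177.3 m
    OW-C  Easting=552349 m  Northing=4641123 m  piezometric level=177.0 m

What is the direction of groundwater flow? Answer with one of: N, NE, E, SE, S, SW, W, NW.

With h = a·x + b·y + c and OW-A as origin, the differences give:
  (-140)·a + (-470)·b = +0.7
  (-170)·a + (-365)·b = +0.4
Eliminate b (×(-365) and ×(-470), subtract): -28800·a = -67.50 → a = ∂h/∂x = +0.002344
Back-substitute: b = ∂h/∂y = -0.002188.
Flow = −∇h = (-0.002344 east, +0.002188 north), which points northwest.

NW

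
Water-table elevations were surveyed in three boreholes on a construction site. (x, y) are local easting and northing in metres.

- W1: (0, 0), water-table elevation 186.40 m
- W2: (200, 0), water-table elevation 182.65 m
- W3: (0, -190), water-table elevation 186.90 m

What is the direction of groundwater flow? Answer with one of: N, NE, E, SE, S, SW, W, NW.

∂h/∂x = (182.65 − 186.40) / (200 − 0) = -0.01875
∂h/∂y = (186.90 − 186.40) / (-190 − 0) = -0.002632
Flow = −∇h = (+0.01875 east, +0.002632 north), which points east.

E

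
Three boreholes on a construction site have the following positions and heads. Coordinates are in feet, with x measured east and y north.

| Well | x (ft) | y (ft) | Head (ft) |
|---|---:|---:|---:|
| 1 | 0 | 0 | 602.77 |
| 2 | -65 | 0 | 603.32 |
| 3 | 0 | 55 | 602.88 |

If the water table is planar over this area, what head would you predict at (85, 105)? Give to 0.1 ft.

∂h/∂x = (603.32 − 602.77) / (-65 − 0) = -0.008462
∂h/∂y = (602.88 − 602.77) / (55 − 0) = +0.002000
h(85, 105) = 602.77 + (-0.008462)·(85) + (+0.002000)·(105) = 602.77 -0.719 +0.210 = 602.261 ft.

602.3 ft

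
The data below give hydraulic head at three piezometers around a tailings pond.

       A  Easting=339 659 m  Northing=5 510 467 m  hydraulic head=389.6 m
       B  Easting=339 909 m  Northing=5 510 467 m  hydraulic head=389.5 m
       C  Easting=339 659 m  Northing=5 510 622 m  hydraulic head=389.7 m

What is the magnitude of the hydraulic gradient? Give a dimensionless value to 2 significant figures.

∂h/∂x = (389.5 − 389.6) / (339909 − 339659) = -0.0004000
∂h/∂y = (389.7 − 389.6) / (5510622 − 5510467) = +0.0006452
|∇h| = √(-0.0004000² + 0.0006452²) = 0.0007591

0.00076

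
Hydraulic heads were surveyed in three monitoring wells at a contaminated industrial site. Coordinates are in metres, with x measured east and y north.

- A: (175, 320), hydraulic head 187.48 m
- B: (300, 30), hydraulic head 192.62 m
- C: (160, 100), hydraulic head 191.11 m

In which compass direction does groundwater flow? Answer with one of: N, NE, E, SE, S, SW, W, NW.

Differences from A: to B (Δx, Δy, Δh) = (125, -290, +5.14); to C = (-15, -220, +3.63).
Determinant of the coordinate differences = 125·(-220) − (-15)·(-290) = -31850.
∂h/∂x = [(+5.14)·(-220) − (+3.63)·(-290)] / -31850 = +0.002452
∂h/∂y = [125·(+3.63) − (-15)·(+5.14)] / -31850 = -0.01667
Flow = −∇h = (-0.002452 east, +0.01667 north), which points north.

N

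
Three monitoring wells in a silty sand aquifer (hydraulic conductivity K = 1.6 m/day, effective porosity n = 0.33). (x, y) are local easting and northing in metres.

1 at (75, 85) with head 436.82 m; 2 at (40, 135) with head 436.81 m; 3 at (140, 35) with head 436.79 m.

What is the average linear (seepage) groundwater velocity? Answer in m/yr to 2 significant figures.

Differences from 1: to 2 (Δx, Δy, Δh) = (-35, 50, -0.01); to 3 = (65, -50, -0.03).
Solve a·Δx + b·Δy = Δh: det = (-35)·(-50) − 65·50 = -1500.
∂h/∂x = [(-0.01)·(-50) − (-0.03)·50] / -1500 = -0.001333
∂h/∂y = [(-35)·(-0.03) − 65·(-0.01)] / -1500 = -0.001133
|∇h| = √(-0.001333² + -0.001133²) = 0.001749
Seepage velocity v = K·i/n = 1.6 × 0.001749 / 0.33 = 0.00848 m/day = 3.097 m/yr.

3.1 m/yr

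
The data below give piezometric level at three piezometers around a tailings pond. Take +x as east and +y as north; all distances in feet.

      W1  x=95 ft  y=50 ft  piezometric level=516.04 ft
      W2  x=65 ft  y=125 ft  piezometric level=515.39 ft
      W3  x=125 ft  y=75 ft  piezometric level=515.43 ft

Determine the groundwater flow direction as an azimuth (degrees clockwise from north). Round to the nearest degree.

038°

With h = a·x + b·y + c and W1 as origin, the differences give:
  (-30)·a + 75·b = -0.65
  30·a + 25·b = -0.61
Eliminate b (×25 and ×75, subtract): -3000·a = 29.500 → a = ∂h/∂x = -0.009833
Back-substitute: b = ∂h/∂y = -0.01260.
Flow direction (−∇h) has components (+0.009833 E, +0.01260 N).
Azimuth = atan2(E, N) = atan2(+0.009833, +0.01260) = 38.0° ≈ 038°.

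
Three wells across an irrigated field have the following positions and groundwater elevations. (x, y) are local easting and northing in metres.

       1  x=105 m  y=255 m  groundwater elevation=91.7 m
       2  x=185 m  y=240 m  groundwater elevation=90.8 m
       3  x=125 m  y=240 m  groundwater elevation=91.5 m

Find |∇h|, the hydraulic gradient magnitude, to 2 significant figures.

0.012

Three-point gradient (reference 1): Δ to 2 = (80, -15, -0.9), Δ to 3 = (20, -15, -0.2).
∂h/∂x = -0.01167, ∂h/∂y = -0.002222 (det = -900).
|∇h| = √(-0.01167² + -0.002222²) = 0.01188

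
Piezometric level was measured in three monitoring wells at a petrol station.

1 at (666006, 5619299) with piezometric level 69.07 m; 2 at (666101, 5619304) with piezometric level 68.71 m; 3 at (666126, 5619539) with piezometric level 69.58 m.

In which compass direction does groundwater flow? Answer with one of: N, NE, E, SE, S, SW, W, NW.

SE

Taking 1 as reference: 2−1 = (95, 5, -0.36); 3−1 = (120, 240, +0.51).
Determinant of the coordinate differences = 95·240 − 120·5 = 22200.
∂h/∂x = [(-0.36)·240 − (+0.51)·5] / 22200 = -0.004007
∂h/∂y = [95·(+0.51) − 120·(-0.36)] / 22200 = +0.004128
Flow = −∇h = (+0.004007 east, -0.004128 north), which points southeast.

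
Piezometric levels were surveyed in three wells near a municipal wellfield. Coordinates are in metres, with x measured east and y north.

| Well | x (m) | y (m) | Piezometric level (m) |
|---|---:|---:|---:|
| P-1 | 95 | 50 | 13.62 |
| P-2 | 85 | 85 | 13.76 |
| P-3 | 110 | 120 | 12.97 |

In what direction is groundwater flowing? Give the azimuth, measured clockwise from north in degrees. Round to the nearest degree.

082°

Three-point gradient (reference P-1): Δ to P-2 = (-10, 35, +0.14), Δ to P-3 = (15, 70, -0.65).
∂h/∂x = -0.02657, ∂h/∂y = -0.003592 (det = -1225).
Flow direction (−∇h) has components (+0.02657 E, +0.003592 N).
Azimuth = atan2(E, N) = atan2(+0.02657, +0.003592) = 82.3° ≈ 082°.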